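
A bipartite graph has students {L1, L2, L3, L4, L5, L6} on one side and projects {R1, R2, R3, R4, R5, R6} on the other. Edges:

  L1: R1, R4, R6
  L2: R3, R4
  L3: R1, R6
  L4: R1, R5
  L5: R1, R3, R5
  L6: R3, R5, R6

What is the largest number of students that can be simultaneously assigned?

5

Unit-capacity flow: source→left, listed edges, right→sink; max matching = max flow.
Augmenting path L1→R1 (+1); matched 1.
Augmenting path L2→R3 (+1); matched 2.
Augmenting path L3→R6 (+1); matched 3.
Augmenting path L4→R5 (+1); matched 4.
Augmenting path L5→R1→L1→R4 (+1); matched 5.
No augmenting path remains; maximum matching = 5.
König certificate: {R1, R3, R4, R5, R6} is a vertex cover of size 5 (every listed pair touches it), so no matching can be larger.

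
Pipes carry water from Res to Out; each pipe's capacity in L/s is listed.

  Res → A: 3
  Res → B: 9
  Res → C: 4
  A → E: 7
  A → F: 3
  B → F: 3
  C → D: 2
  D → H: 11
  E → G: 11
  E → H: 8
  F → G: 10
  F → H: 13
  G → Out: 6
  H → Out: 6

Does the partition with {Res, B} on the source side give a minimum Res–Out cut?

No — its capacity is 10, but the minimum cut has capacity 8.

Given cut capacity: 3 + 4 + 3 = 10.
Augment Res→A→E→G→Out: bottleneck 3, flow now 3.
Augment Res→B→F→G→Out: bottleneck 3, flow now 6.
Augment Res→C→D→H→Out: bottleneck 2, flow now 8.
No augmenting path remains; maximum flow = 8.
In the residual graph, reachable from Res: {Res, B, C}.
Min-cut edges: Res→A (3), B→F (3), C→D (2); capacity 3 + 3 + 2 = 8.
Cut capacity 10 exceeds the max flow 8, so it is not minimum.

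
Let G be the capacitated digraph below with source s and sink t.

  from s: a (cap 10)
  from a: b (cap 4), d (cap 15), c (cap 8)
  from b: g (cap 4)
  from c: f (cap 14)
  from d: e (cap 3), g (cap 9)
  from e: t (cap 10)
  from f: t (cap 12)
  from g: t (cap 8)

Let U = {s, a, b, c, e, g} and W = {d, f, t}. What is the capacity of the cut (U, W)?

Edges leaving {s, a, b, c, e, g}: a→d (15), c→f (14), e→t (10), g→t (8).
Cut capacity = 15 + 14 + 10 + 8 = 47.

47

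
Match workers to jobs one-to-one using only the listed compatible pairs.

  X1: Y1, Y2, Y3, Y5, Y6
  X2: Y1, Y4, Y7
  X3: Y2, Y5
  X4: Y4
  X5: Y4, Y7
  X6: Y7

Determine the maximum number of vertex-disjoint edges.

5

Unit-capacity flow: source→left, listed edges, right→sink; max matching = max flow.
Augmenting path X1→Y1 (+1); matched 1.
Augmenting path X2→Y4 (+1); matched 2.
Augmenting path X3→Y2 (+1); matched 3.
Augmenting path X5→Y7 (+1); matched 4.
Augmenting path X4→Y4→X2→Y1→X1→Y3 (+1); matched 5.
No augmenting path remains; maximum matching = 5.
König certificate: {X1, X2, X3, Y4, Y7} is a vertex cover of size 5 (every listed pair touches it), so no matching can be larger.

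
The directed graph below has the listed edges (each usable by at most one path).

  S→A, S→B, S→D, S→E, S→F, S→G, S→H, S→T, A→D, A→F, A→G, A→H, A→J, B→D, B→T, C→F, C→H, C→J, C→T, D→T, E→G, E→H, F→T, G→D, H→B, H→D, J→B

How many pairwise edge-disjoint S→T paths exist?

Assign every edge capacity 1; by Menger, the answer equals the max flow.
Path S→T (+1); total 1.
Path S→B→T (+1); total 2.
Path S→D→T (+1); total 3.
Path S→F→T (+1); total 4.
No residual S→T path; max flow = 4.
Certifying cut of size 4: {B→T, D→T, F→T, S→T}.

4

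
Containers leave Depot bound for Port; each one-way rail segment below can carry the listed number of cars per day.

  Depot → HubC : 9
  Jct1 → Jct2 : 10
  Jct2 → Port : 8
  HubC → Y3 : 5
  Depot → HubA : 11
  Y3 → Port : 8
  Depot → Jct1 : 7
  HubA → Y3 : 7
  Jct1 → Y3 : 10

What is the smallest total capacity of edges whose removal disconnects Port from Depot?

Augment Depot→HubC→Y3→Port: bottleneck 5, flow now 5.
Augment Depot→HubA→Y3→Port: bottleneck 3, flow now 8.
Augment Depot→Jct1→Jct2→Port: bottleneck 7, flow now 15.
No augmenting path remains; maximum flow = 15.
By max-flow min-cut, the minimum cut capacity equals the max flow.
In the residual graph, reachable from Depot: {Depot, HubC, HubA, Y3}.
Min-cut edges: Depot→Jct1 (7), Y3→Port (8); capacity 7 + 8 = 15.

15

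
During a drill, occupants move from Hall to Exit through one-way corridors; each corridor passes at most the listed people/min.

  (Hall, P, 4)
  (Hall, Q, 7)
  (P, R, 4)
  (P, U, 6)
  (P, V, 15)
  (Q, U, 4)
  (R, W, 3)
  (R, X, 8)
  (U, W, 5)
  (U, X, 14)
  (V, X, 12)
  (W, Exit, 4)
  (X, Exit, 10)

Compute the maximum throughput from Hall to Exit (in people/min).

Augment Hall→P→R→W→Exit: bottleneck 3, flow now 3.
Augment Hall→P→R→X→Exit: bottleneck 1, flow now 4.
Augment Hall→Q→U→W→Exit: bottleneck 1, flow now 5.
Augment Hall→Q→U→X→Exit: bottleneck 3, flow now 8.
No augmenting path remains; maximum flow = 8.
In the residual graph, reachable from Hall: {Hall, Q}.
Min-cut edges: Hall→P (4), Q→U (4); capacity 4 + 4 = 8.
This cut is saturated, so no flow can exceed 8.

8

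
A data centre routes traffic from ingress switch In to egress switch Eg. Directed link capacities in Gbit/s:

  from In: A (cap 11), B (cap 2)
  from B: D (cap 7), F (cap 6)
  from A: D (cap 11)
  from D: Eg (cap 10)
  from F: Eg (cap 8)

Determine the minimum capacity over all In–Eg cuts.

12

Augment In→B→D→Eg: bottleneck 2, flow now 2.
Augment In→A→D→Eg: bottleneck 8, flow now 10.
Augment In→A→D→B→F→Eg: bottleneck 2, flow now 12. (uses reverse residual edge)
No augmenting path remains; maximum flow = 12.
By max-flow min-cut, the minimum cut capacity equals the max flow.
In the residual graph, reachable from In: {In, A, D}.
Min-cut edges: In→B (2), D→Eg (10); capacity 2 + 10 = 12.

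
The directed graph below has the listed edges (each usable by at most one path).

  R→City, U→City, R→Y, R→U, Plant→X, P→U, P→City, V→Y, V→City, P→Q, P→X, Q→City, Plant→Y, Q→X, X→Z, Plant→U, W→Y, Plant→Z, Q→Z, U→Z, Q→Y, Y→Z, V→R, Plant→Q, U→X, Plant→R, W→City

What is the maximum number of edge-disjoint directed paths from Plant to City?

Assign every edge capacity 1; by Menger, the answer equals the max flow.
Path Plant→Q→City (+1); total 1.
Path Plant→R→City (+1); total 2.
Path Plant→U→City (+1); total 3.
No residual Plant→City path; max flow = 3.
Certifying cut of size 3: {Plant→Q, Plant→R, Plant→U}.

3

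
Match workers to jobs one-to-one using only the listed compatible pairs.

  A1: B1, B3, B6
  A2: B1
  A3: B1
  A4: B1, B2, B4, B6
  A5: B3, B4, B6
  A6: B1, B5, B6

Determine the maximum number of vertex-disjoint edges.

5

Unit-capacity flow: source→left, listed edges, right→sink; max matching = max flow.
Augmenting path A1→B1 (+1); matched 1.
Augmenting path A4→B2 (+1); matched 2.
Augmenting path A5→B3 (+1); matched 3.
Augmenting path A6→B5 (+1); matched 4.
Augmenting path A2→B1→A1→B6 (+1); matched 5.
No augmenting path remains; maximum matching = 5.
König certificate: {A1, A4, A5, A6, B1} is a vertex cover of size 5 (every listed pair touches it), so no matching can be larger.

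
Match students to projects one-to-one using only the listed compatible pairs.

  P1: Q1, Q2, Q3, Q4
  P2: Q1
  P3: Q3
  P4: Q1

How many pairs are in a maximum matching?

3

Unit-capacity flow: source→left, listed edges, right→sink; max matching = max flow.
Augmenting path P1→Q1 (+1); matched 1.
Augmenting path P3→Q3 (+1); matched 2.
Augmenting path P2→Q1→P1→Q2 (+1); matched 3.
No augmenting path remains; maximum matching = 3.
König certificate: {P1, P3, Q1} is a vertex cover of size 3 (every listed pair touches it), so no matching can be larger.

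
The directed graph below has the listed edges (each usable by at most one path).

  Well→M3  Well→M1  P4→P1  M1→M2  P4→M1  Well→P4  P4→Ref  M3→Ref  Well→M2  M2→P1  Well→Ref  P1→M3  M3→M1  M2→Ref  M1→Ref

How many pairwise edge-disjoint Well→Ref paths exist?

5

Assign every edge capacity 1; by Menger, the answer equals the max flow.
Path Well→Ref (+1); total 1.
Path Well→M2→Ref (+1); total 2.
Path Well→M3→Ref (+1); total 3.
Path Well→P4→Ref (+1); total 4.
Path Well→M1→Ref (+1); total 5.
No residual Well→Ref path; max flow = 5.
Certifying cut of size 5: {Well→M1, Well→M2, Well→M3, Well→P4, Well→Ref}.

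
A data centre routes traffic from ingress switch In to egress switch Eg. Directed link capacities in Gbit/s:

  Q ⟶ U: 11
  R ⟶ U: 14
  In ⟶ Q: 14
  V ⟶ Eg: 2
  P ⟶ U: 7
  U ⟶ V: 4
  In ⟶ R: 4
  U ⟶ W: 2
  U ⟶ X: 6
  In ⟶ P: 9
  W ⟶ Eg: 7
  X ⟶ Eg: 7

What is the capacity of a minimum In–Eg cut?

Augment In→P→U→V→Eg: bottleneck 2, flow now 2.
Augment In→P→U→W→Eg: bottleneck 2, flow now 4.
Augment In→P→U→X→Eg: bottleneck 3, flow now 7.
Augment In→Q→U→X→Eg: bottleneck 3, flow now 10.
No augmenting path remains; maximum flow = 10.
By max-flow min-cut, the minimum cut capacity equals the max flow.
In the residual graph, reachable from In: {In, P, Q, R, U, V}.
Min-cut edges: U→W (2), U→X (6), V→Eg (2); capacity 2 + 6 + 2 = 10.

10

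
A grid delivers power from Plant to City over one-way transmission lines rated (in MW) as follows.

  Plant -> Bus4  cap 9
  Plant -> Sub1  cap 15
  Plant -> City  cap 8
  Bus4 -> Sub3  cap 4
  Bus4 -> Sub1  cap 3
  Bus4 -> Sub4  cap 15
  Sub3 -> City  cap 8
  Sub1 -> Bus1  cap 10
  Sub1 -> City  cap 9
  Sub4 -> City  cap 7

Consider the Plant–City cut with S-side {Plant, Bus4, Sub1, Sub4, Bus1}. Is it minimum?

Given cut capacity: 8 + 4 + 9 + 7 = 28.
Augment Plant→City: bottleneck 8, flow now 8.
Augment Plant→Sub1→City: bottleneck 9, flow now 17.
Augment Plant→Bus4→Sub3→City: bottleneck 4, flow now 21.
Augment Plant→Bus4→Sub4→City: bottleneck 5, flow now 26.
No augmenting path remains; maximum flow = 26.
In the residual graph, reachable from Plant: {Plant, Sub1, Bus1}.
Min-cut edges: Plant→Bus4 (9), Plant→City (8), Sub1→City (9); capacity 9 + 8 + 9 = 26.
Cut capacity 28 exceeds the max flow 26, so it is not minimum.

No — its capacity is 28, but the minimum cut has capacity 26.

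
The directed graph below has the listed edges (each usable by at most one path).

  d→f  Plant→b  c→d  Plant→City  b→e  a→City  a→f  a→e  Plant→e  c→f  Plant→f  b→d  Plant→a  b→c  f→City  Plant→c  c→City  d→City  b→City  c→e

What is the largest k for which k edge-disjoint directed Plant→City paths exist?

Assign every edge capacity 1; by Menger, the answer equals the max flow.
Path Plant→City (+1); total 1.
Path Plant→a→City (+1); total 2.
Path Plant→b→City (+1); total 3.
Path Plant→c→City (+1); total 4.
Path Plant→f→City (+1); total 5.
No residual Plant→City path; max flow = 5.
Certifying cut of size 5: {Plant→City, Plant→a, Plant→b, Plant→c, Plant→f}.

5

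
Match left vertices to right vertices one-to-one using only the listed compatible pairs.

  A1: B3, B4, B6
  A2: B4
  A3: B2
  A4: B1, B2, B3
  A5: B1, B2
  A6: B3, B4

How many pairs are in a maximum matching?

5

Unit-capacity flow: source→left, listed edges, right→sink; max matching = max flow.
Augmenting path A1→B3 (+1); matched 1.
Augmenting path A2→B4 (+1); matched 2.
Augmenting path A3→B2 (+1); matched 3.
Augmenting path A4→B1 (+1); matched 4.
Augmenting path A6→B3→A1→B6 (+1); matched 5.
No augmenting path remains; maximum matching = 5.
König certificate: {A1, B1, B2, B3, B4} is a vertex cover of size 5 (every listed pair touches it), so no matching can be larger.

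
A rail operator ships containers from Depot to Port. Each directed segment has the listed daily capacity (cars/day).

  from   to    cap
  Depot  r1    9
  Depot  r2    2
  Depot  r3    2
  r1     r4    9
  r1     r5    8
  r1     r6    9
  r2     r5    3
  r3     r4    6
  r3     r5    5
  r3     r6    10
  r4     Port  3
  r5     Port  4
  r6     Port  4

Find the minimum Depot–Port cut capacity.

11

Augment Depot→r1→r4→Port: bottleneck 3, flow now 3.
Augment Depot→r1→r5→Port: bottleneck 4, flow now 7.
Augment Depot→r1→r6→Port: bottleneck 2, flow now 9.
Augment Depot→r3→r6→Port: bottleneck 2, flow now 11.
No augmenting path remains; maximum flow = 11.
By max-flow min-cut, the minimum cut capacity equals the max flow.
In the residual graph, reachable from Depot: {Depot, r1, r2, r3, r4, r5, r6}.
Min-cut edges: r4→Port (3), r5→Port (4), r6→Port (4); capacity 3 + 4 + 4 = 11.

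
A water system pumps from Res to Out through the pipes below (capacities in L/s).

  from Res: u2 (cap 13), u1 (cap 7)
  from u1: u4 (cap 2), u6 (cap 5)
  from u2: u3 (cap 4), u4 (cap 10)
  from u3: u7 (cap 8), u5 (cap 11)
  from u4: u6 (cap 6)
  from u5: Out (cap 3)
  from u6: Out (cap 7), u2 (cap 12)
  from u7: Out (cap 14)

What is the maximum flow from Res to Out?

Augment Res→u1→u6→Out: bottleneck 5, flow now 5.
Augment Res→u1→u4→u6→Out: bottleneck 2, flow now 7.
Augment Res→u2→u3→u5→Out: bottleneck 3, flow now 10.
Augment Res→u2→u3→u7→Out: bottleneck 1, flow now 11.
No augmenting path remains; maximum flow = 11.
In the residual graph, reachable from Res: {Res, u1, u2, u4, u6}.
Min-cut edges: u2→u3 (4), u6→Out (7); capacity 4 + 7 = 11.
This cut is saturated, so no flow can exceed 11.

11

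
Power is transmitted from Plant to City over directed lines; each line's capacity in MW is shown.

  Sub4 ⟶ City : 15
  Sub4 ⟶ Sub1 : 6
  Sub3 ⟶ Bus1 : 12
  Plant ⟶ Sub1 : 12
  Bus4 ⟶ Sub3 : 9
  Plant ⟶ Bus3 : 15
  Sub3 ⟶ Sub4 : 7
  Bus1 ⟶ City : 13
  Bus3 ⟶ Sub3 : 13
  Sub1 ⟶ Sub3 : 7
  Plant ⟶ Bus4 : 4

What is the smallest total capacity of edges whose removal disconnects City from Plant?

Augment Plant→Bus4→Sub3→Sub4→City: bottleneck 4, flow now 4.
Augment Plant→Sub1→Sub3→Sub4→City: bottleneck 3, flow now 7.
Augment Plant→Sub1→Sub3→Bus1→City: bottleneck 4, flow now 11.
Augment Plant→Bus3→Sub3→Bus1→City: bottleneck 8, flow now 19.
No augmenting path remains; maximum flow = 19.
By max-flow min-cut, the minimum cut capacity equals the max flow.
In the residual graph, reachable from Plant: {Plant, Bus4, Sub1, Bus3, Sub3}.
Min-cut edges: Sub3→Sub4 (7), Sub3→Bus1 (12); capacity 7 + 12 = 19.

19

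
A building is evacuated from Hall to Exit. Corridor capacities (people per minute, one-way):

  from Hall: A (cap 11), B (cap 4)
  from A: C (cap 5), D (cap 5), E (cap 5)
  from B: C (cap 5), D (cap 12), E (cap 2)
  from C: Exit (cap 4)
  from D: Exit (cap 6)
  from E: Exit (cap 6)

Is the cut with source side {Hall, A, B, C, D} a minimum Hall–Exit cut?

No — its capacity is 17, but the minimum cut has capacity 15.

Given cut capacity: 5 + 2 + 4 + 6 = 17.
Augment Hall→A→C→Exit: bottleneck 4, flow now 4.
Augment Hall→A→D→Exit: bottleneck 5, flow now 9.
Augment Hall→A→E→Exit: bottleneck 2, flow now 11.
Augment Hall→B→D→Exit: bottleneck 1, flow now 12.
Augment Hall→B→E→Exit: bottleneck 2, flow now 14.
Augment Hall→B→C→A→E→Exit: bottleneck 1, flow now 15. (uses reverse residual edge)
No augmenting path remains; maximum flow = 15.
In the residual graph, reachable from Hall: {Hall}.
Min-cut edges: Hall→A (11), Hall→B (4); capacity 11 + 4 = 15.
Cut capacity 17 exceeds the max flow 15, so it is not minimum.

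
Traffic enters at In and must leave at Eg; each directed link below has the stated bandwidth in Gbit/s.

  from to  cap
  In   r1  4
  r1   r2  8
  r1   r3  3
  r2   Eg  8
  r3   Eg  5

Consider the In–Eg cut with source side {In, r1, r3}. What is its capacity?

Edges leaving {In, r1, r3}: r1→r2 (8), r3→Eg (5).
Cut capacity = 8 + 5 = 13.

13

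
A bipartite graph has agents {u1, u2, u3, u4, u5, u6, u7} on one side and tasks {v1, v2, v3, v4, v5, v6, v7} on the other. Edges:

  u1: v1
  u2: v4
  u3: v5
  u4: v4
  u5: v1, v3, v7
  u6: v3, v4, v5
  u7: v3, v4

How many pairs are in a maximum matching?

5

Unit-capacity flow: source→left, listed edges, right→sink; max matching = max flow.
Augmenting path u1→v1 (+1); matched 1.
Augmenting path u2→v4 (+1); matched 2.
Augmenting path u3→v5 (+1); matched 3.
Augmenting path u5→v3 (+1); matched 4.
Augmenting path u6→v3→u5→v7 (+1); matched 5.
No augmenting path remains; maximum matching = 5.
König certificate: {u1, u5, v3, v4, v5} is a vertex cover of size 5 (every listed pair touches it), so no matching can be larger.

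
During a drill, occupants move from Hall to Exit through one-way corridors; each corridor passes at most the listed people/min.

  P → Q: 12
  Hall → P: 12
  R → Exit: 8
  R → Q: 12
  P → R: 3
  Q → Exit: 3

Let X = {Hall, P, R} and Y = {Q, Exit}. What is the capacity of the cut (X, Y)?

32

Edges leaving {Hall, P, R}: P→Q (12), R→Q (12), R→Exit (8).
Cut capacity = 12 + 12 + 8 = 32.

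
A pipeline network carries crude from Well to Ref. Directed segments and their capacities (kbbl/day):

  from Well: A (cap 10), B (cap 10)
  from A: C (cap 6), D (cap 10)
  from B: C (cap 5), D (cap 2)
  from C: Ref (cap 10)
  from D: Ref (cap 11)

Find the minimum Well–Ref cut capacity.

Augment Well→A→C→Ref: bottleneck 6, flow now 6.
Augment Well→A→D→Ref: bottleneck 4, flow now 10.
Augment Well→B→C→Ref: bottleneck 4, flow now 14.
Augment Well→B→D→Ref: bottleneck 2, flow now 16.
Augment Well→B→C→A→D→Ref: bottleneck 1, flow now 17. (uses reverse residual edge)
No augmenting path remains; maximum flow = 17.
By max-flow min-cut, the minimum cut capacity equals the max flow.
In the residual graph, reachable from Well: {Well, B}.
Min-cut edges: Well→A (10), B→C (5), B→D (2); capacity 10 + 5 + 2 = 17.

17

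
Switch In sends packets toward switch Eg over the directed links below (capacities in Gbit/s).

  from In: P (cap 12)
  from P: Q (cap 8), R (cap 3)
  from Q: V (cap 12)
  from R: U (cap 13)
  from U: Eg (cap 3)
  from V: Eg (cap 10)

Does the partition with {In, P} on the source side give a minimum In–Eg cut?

Yes — it is a minimum cut (capacity 11).

Given cut capacity: 8 + 3 = 11.
Augment In→P→Q→V→Eg: bottleneck 8, flow now 8.
Augment In→P→R→U→Eg: bottleneck 3, flow now 11.
No augmenting path remains; maximum flow = 11.
Cut capacity 11 equals the max flow, so it is a minimum cut.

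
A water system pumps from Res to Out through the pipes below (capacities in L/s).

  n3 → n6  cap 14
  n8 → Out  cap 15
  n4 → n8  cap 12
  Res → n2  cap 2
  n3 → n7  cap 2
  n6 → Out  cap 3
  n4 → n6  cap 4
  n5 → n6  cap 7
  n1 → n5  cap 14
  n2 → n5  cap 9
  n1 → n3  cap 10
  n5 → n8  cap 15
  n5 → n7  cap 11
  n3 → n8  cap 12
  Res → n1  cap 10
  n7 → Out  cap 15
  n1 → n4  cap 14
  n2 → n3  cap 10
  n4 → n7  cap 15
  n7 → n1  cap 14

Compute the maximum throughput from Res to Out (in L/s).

Augment Res→n1→n3→n6→Out: bottleneck 3, flow now 3.
Augment Res→n1→n3→n7→Out: bottleneck 2, flow now 5.
Augment Res→n1→n3→n8→Out: bottleneck 5, flow now 10.
Augment Res→n2→n3→n8→Out: bottleneck 2, flow now 12.
No augmenting path remains; maximum flow = 12.
In the residual graph, reachable from Res: {Res}.
Min-cut edges: Res→n1 (10), Res→n2 (2); capacity 10 + 2 = 12.
This cut is saturated, so no flow can exceed 12.

12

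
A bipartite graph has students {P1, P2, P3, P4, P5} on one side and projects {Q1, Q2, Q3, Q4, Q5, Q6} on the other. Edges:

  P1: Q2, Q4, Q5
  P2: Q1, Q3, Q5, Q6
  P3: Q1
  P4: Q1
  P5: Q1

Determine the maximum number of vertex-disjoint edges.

Unit-capacity flow: source→left, listed edges, right→sink; max matching = max flow.
Augmenting path P1→Q2 (+1); matched 1.
Augmenting path P2→Q1 (+1); matched 2.
Augmenting path P3→Q1→P2→Q3 (+1); matched 3.
No augmenting path remains; maximum matching = 3.
König certificate: {P1, P2, Q1} is a vertex cover of size 3 (every listed pair touches it), so no matching can be larger.

3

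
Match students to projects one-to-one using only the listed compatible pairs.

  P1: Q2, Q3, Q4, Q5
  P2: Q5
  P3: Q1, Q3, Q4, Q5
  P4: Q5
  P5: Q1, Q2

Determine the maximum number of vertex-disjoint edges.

Unit-capacity flow: source→left, listed edges, right→sink; max matching = max flow.
Augmenting path P1→Q2 (+1); matched 1.
Augmenting path P2→Q5 (+1); matched 2.
Augmenting path P3→Q1 (+1); matched 3.
Augmenting path P5→Q1→P3→Q3 (+1); matched 4.
No augmenting path remains; maximum matching = 4.
König certificate: {P1, P3, P5, Q5} is a vertex cover of size 4 (every listed pair touches it), so no matching can be larger.

4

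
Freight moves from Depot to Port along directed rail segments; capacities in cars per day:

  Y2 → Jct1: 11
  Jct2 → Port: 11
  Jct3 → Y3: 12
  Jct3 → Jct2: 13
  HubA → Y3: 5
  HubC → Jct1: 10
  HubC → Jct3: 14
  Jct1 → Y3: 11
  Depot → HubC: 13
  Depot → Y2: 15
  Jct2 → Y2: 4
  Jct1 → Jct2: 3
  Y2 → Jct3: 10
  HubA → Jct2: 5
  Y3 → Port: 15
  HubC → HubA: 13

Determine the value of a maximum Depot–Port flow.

26

Augment Depot→HubC→Jct3→Jct2→Port: bottleneck 11, flow now 11.
Augment Depot→HubC→Jct3→Y3→Port: bottleneck 2, flow now 13.
Augment Depot→Y2→Jct3→Y3→Port: bottleneck 10, flow now 23.
Augment Depot→Y2→Jct1→Y3→Port: bottleneck 3, flow now 26.
No augmenting path remains; maximum flow = 26.
In the residual graph, reachable from Depot: {Depot, HubC, Y2, Jct3, Jct1, HubA, Jct2, Y3}.
Min-cut edges: Jct2→Port (11), Y3→Port (15); capacity 11 + 15 = 26.
This cut is saturated, so no flow can exceed 26.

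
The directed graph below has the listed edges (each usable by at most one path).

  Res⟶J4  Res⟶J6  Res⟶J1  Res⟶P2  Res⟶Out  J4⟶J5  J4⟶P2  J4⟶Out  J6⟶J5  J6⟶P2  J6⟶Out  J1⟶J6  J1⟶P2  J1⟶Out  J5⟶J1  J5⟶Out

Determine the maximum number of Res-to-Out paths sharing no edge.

4

Assign every edge capacity 1; by Menger, the answer equals the max flow.
Path Res→Out (+1); total 1.
Path Res→J4→Out (+1); total 2.
Path Res→J6→Out (+1); total 3.
Path Res→J1→Out (+1); total 4.
No residual Res→Out path; max flow = 4.
Certifying cut of size 4: {Res→J1, Res→J4, Res→J6, Res→Out}.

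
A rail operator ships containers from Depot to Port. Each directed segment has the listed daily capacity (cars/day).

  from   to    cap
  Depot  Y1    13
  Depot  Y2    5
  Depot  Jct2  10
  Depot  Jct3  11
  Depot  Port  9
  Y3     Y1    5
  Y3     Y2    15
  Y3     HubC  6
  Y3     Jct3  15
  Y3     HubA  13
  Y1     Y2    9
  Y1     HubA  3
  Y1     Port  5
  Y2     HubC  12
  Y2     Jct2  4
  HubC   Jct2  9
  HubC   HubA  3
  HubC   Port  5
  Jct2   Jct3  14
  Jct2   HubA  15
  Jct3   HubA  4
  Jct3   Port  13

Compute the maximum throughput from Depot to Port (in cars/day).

32

Augment Depot→Port: bottleneck 9, flow now 9.
Augment Depot→Y1→Port: bottleneck 5, flow now 14.
Augment Depot→Jct3→Port: bottleneck 11, flow now 25.
Augment Depot→Y2→HubC→Port: bottleneck 5, flow now 30.
Augment Depot→Jct2→Jct3→Port: bottleneck 2, flow now 32.
No augmenting path remains; maximum flow = 32.
In the residual graph, reachable from Depot: {Depot, Y1, Y2, HubC, Jct2, Jct3, HubA}.
Min-cut edges: Depot→Port (9), Y1→Port (5), HubC→Port (5), Jct3→Port (13); capacity 9 + 5 + 5 + 13 = 32.
This cut is saturated, so no flow can exceed 32.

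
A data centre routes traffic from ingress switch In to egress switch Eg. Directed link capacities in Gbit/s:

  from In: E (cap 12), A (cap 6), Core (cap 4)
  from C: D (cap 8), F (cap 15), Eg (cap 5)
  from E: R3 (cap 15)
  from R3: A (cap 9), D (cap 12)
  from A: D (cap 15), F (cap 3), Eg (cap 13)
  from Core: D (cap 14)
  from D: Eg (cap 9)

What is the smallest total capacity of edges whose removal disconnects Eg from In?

Augment In→A→Eg: bottleneck 6, flow now 6.
Augment In→Core→D→Eg: bottleneck 4, flow now 10.
Augment In→E→R3→A→Eg: bottleneck 7, flow now 17.
Augment In→E→R3→D→Eg: bottleneck 5, flow now 22.
No augmenting path remains; maximum flow = 22.
By max-flow min-cut, the minimum cut capacity equals the max flow.
In the residual graph, reachable from In: {In}.
Min-cut edges: In→E (12), In→A (6), In→Core (4); capacity 12 + 6 + 4 = 22.

22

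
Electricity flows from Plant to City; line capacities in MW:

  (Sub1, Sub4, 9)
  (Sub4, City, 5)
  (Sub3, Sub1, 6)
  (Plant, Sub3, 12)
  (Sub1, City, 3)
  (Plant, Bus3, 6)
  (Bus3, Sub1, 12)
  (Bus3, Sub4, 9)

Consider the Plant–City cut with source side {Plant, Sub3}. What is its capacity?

Edges leaving {Plant, Sub3}: Plant→Bus3 (6), Sub3→Sub1 (6).
Cut capacity = 6 + 6 = 12.

12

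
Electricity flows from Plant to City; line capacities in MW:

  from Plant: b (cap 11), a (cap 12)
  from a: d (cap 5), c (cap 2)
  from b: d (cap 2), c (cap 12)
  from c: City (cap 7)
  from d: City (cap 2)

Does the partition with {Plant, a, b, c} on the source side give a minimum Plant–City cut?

No — its capacity is 14, but the minimum cut has capacity 9.

Given cut capacity: 5 + 2 + 7 = 14.
Augment Plant→a→c→City: bottleneck 2, flow now 2.
Augment Plant→a→d→City: bottleneck 2, flow now 4.
Augment Plant→b→c→City: bottleneck 5, flow now 9.
No augmenting path remains; maximum flow = 9.
In the residual graph, reachable from Plant: {Plant, a, b, c, d}.
Min-cut edges: c→City (7), d→City (2); capacity 7 + 2 = 9.
Cut capacity 14 exceeds the max flow 9, so it is not minimum.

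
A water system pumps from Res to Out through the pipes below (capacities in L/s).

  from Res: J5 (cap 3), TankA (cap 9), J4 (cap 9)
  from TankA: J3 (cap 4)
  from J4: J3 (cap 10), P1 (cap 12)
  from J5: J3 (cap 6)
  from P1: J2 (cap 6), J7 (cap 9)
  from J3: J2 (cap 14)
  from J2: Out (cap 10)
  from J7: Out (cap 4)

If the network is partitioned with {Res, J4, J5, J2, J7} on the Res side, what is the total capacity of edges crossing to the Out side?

51

Edges leaving {Res, J4, J5, J2, J7}: Res→TankA (9), J4→P1 (12), J4→J3 (10), J5→J3 (6), J2→Out (10), J7→Out (4).
Cut capacity = 9 + 12 + 10 + 6 + 10 + 4 = 51.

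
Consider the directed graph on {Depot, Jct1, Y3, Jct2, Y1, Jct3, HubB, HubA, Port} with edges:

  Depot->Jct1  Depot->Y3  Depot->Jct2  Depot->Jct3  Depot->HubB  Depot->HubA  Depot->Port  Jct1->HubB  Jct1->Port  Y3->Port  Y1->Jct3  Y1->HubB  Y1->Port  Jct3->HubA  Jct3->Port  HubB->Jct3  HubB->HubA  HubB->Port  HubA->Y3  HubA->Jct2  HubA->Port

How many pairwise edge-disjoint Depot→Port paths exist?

Assign every edge capacity 1; by Menger, the answer equals the max flow.
Path Depot→Port (+1); total 1.
Path Depot→Jct1→Port (+1); total 2.
Path Depot→Y3→Port (+1); total 3.
Path Depot→Jct3→Port (+1); total 4.
Path Depot→HubB→Port (+1); total 5.
Path Depot→HubA→Port (+1); total 6.
No residual Depot→Port path; max flow = 6.
Certifying cut of size 6: {Depot→HubA, Depot→HubB, Depot→Jct1, Depot→Jct3, Depot→Port, Depot→Y3}.

6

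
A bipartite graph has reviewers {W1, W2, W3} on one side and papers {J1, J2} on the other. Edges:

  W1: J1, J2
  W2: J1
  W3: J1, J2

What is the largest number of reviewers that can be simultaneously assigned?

2

Unit-capacity flow: source→left, listed edges, right→sink; max matching = max flow.
Augmenting path W1→J1 (+1); matched 1.
Augmenting path W3→J2 (+1); matched 2.
No augmenting path remains; maximum matching = 2.
König certificate: {J1, J2} is a vertex cover of size 2 (every listed pair touches it), so no matching can be larger.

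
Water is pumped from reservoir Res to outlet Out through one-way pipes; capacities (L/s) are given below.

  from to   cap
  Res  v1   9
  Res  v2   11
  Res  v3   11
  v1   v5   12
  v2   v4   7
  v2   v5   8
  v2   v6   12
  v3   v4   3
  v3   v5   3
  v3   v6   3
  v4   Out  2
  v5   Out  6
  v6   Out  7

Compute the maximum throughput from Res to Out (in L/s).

15

Augment Res→v1→v5→Out: bottleneck 6, flow now 6.
Augment Res→v2→v4→Out: bottleneck 2, flow now 8.
Augment Res→v2→v6→Out: bottleneck 7, flow now 15.
No augmenting path remains; maximum flow = 15.
In the residual graph, reachable from Res: {Res, v1, v2, v3, v4, v5, v6}.
Min-cut edges: v4→Out (2), v5→Out (6), v6→Out (7); capacity 2 + 6 + 7 = 15.
This cut is saturated, so no flow can exceed 15.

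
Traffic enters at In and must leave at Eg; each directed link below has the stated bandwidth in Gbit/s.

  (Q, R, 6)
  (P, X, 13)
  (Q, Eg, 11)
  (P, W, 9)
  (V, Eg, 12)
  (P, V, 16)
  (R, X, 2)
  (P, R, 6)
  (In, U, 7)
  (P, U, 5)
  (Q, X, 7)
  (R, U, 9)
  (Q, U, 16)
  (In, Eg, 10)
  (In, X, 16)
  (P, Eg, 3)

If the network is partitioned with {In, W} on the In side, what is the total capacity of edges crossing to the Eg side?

33

Edges leaving {In, W}: In→U (7), In→X (16), In→Eg (10).
Cut capacity = 7 + 16 + 10 = 33.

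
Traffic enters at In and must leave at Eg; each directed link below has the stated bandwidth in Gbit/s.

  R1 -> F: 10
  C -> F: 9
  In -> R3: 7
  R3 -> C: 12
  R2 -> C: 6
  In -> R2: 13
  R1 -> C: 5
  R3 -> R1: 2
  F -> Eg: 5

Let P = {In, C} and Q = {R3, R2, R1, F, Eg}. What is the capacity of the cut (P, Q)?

Edges leaving {In, C}: In→R3 (7), In→R2 (13), C→F (9).
Cut capacity = 7 + 13 + 9 = 29.

29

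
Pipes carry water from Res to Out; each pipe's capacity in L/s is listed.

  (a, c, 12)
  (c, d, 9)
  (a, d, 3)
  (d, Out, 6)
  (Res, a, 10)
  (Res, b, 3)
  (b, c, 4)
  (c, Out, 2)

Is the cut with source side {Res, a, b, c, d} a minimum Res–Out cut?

Yes — it is a minimum cut (capacity 8).

Given cut capacity: 2 + 6 = 8.
Augment Res→a→c→Out: bottleneck 2, flow now 2.
Augment Res→a→d→Out: bottleneck 3, flow now 5.
Augment Res→a→c→d→Out: bottleneck 3, flow now 8.
No augmenting path remains; maximum flow = 8.
Cut capacity 8 equals the max flow, so it is a minimum cut.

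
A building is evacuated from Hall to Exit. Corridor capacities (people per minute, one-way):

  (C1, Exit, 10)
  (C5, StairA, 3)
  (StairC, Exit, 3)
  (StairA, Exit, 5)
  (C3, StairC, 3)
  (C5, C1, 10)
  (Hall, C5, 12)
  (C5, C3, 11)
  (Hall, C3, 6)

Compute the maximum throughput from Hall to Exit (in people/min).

15

Augment Hall→C5→StairA→Exit: bottleneck 3, flow now 3.
Augment Hall→C5→C1→Exit: bottleneck 9, flow now 12.
Augment Hall→C3→StairC→Exit: bottleneck 3, flow now 15.
No augmenting path remains; maximum flow = 15.
In the residual graph, reachable from Hall: {Hall, C3}.
Min-cut edges: Hall→C5 (12), C3→StairC (3); capacity 12 + 3 = 15.
This cut is saturated, so no flow can exceed 15.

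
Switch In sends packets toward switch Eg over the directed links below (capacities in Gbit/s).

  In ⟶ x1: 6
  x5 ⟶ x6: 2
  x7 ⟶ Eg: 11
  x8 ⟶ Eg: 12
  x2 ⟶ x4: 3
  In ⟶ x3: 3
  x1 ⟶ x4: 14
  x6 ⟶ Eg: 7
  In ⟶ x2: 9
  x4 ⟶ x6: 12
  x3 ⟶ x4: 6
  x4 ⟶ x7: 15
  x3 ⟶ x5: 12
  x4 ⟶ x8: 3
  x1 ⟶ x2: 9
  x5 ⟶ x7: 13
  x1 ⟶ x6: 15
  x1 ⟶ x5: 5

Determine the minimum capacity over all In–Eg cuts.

12

Augment In→x1→x6→Eg: bottleneck 6, flow now 6.
Augment In→x2→x4→x6→Eg: bottleneck 1, flow now 7.
Augment In→x2→x4→x7→Eg: bottleneck 2, flow now 9.
Augment In→x3→x4→x7→Eg: bottleneck 3, flow now 12.
No augmenting path remains; maximum flow = 12.
By max-flow min-cut, the minimum cut capacity equals the max flow.
In the residual graph, reachable from In: {In, x2}.
Min-cut edges: In→x1 (6), In→x3 (3), x2→x4 (3); capacity 6 + 3 + 3 = 12.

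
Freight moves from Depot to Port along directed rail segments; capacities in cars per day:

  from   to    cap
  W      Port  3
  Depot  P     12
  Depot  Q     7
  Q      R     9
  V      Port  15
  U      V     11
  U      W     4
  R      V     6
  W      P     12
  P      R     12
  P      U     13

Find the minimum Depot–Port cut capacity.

18

Augment Depot→P→R→V→Port: bottleneck 6, flow now 6.
Augment Depot→P→U→V→Port: bottleneck 6, flow now 12.
Augment Depot→Q→R→P→U→V→Port: bottleneck 3, flow now 15. (uses reverse residual edge)
Augment Depot→Q→R→P→U→W→Port: bottleneck 3, flow now 18. (uses reverse residual edge)
No augmenting path remains; maximum flow = 18.
By max-flow min-cut, the minimum cut capacity equals the max flow.
In the residual graph, reachable from Depot: {Depot, Q, R}.
Min-cut edges: Depot→P (12), R→V (6); capacity 12 + 6 = 18.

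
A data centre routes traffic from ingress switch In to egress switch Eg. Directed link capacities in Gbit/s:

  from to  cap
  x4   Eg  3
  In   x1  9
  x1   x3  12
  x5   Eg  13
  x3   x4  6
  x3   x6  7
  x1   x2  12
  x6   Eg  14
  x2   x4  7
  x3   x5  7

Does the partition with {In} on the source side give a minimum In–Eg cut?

Yes — it is a minimum cut (capacity 9).

Given cut capacity: 9 = 9.
Augment In→x1→x2→x4→Eg: bottleneck 3, flow now 3.
Augment In→x1→x3→x5→Eg: bottleneck 6, flow now 9.
No augmenting path remains; maximum flow = 9.
Cut capacity 9 equals the max flow, so it is a minimum cut.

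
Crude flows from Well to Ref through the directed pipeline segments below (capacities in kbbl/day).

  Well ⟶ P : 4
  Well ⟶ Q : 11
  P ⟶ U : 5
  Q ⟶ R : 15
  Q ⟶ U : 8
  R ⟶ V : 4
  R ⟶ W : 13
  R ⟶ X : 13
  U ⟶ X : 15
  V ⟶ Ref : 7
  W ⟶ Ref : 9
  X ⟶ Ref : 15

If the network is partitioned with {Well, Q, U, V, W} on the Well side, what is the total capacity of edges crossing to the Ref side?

50

Edges leaving {Well, Q, U, V, W}: Well→P (4), Q→R (15), U→X (15), V→Ref (7), W→Ref (9).
Cut capacity = 4 + 15 + 15 + 7 + 9 = 50.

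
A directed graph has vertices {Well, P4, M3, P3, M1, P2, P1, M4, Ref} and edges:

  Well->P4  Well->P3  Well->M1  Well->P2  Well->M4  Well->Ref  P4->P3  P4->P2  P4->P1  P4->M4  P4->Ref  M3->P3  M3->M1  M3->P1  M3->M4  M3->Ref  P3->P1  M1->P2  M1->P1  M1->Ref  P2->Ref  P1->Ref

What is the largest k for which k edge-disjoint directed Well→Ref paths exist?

Assign every edge capacity 1; by Menger, the answer equals the max flow.
Path Well→Ref (+1); total 1.
Path Well→P4→Ref (+1); total 2.
Path Well→M1→Ref (+1); total 3.
Path Well→P2→Ref (+1); total 4.
Path Well→P3→P1→Ref (+1); total 5.
No residual Well→Ref path; max flow = 5.
Certifying cut of size 5: {Well→M1, Well→P2, Well→P3, Well→P4, Well→Ref}.

5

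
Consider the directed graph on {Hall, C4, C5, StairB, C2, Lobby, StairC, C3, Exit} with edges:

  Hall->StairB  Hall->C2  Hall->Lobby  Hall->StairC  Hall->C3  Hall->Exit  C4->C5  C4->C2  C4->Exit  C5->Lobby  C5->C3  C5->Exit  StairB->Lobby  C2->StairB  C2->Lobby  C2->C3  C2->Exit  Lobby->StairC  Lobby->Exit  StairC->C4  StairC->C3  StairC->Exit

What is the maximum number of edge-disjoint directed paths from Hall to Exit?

5

Assign every edge capacity 1; by Menger, the answer equals the max flow.
Path Hall→Exit (+1); total 1.
Path Hall→C2→Exit (+1); total 2.
Path Hall→Lobby→Exit (+1); total 3.
Path Hall→StairC→Exit (+1); total 4.
Path Hall→StairB→Lobby→StairC→C4→Exit (+1); total 5.
No residual Hall→Exit path; max flow = 5.
Certifying cut of size 5: {Hall→C2, Hall→Exit, Hall→Lobby, Hall→StairB, Hall→StairC}.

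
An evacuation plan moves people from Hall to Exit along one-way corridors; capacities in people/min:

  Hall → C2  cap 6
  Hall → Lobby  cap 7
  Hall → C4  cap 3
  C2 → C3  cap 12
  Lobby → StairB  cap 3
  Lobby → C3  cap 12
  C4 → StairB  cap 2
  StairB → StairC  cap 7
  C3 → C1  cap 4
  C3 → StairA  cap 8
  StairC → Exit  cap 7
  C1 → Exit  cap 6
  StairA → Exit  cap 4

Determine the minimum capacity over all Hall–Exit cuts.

13

Augment Hall→C2→C3→C1→Exit: bottleneck 4, flow now 4.
Augment Hall→C2→C3→StairA→Exit: bottleneck 2, flow now 6.
Augment Hall→Lobby→StairB→StairC→Exit: bottleneck 3, flow now 9.
Augment Hall→Lobby→C3→StairA→Exit: bottleneck 2, flow now 11.
Augment Hall→C4→StairB→StairC→Exit: bottleneck 2, flow now 13.
No augmenting path remains; maximum flow = 13.
By max-flow min-cut, the minimum cut capacity equals the max flow.
In the residual graph, reachable from Hall: {Hall, C2, Lobby, C4, C3, StairA}.
Min-cut edges: Lobby→StairB (3), C4→StairB (2), C3→C1 (4), StairA→Exit (4); capacity 3 + 2 + 4 + 4 = 13.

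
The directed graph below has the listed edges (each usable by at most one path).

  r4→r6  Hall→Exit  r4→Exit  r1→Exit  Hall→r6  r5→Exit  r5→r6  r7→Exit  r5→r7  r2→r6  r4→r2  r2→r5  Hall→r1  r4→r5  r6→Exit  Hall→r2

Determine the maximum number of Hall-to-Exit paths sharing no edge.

4

Assign every edge capacity 1; by Menger, the answer equals the max flow.
Path Hall→Exit (+1); total 1.
Path Hall→r1→Exit (+1); total 2.
Path Hall→r6→Exit (+1); total 3.
Path Hall→r2→r5→Exit (+1); total 4.
No residual Hall→Exit path; max flow = 4.
Certifying cut of size 4: {Hall→Exit, Hall→r1, Hall→r2, Hall→r6}.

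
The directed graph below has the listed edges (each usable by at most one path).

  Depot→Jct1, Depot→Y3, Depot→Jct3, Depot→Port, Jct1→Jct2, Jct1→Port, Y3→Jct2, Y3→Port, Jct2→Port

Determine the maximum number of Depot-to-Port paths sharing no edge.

3

Assign every edge capacity 1; by Menger, the answer equals the max flow.
Path Depot→Port (+1); total 1.
Path Depot→Jct1→Port (+1); total 2.
Path Depot→Y3→Port (+1); total 3.
No residual Depot→Port path; max flow = 3.
Certifying cut of size 3: {Depot→Jct1, Depot→Port, Depot→Y3}.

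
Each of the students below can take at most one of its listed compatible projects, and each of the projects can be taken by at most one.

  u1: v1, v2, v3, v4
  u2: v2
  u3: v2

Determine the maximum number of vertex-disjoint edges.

Unit-capacity flow: source→left, listed edges, right→sink; max matching = max flow.
Augmenting path u1→v1 (+1); matched 1.
Augmenting path u2→v2 (+1); matched 2.
No augmenting path remains; maximum matching = 2.
König certificate: {u1, v2} is a vertex cover of size 2 (every listed pair touches it), so no matching can be larger.

2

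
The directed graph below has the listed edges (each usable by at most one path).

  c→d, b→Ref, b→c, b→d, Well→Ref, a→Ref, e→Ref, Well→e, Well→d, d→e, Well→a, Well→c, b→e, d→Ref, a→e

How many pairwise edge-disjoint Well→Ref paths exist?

4

Assign every edge capacity 1; by Menger, the answer equals the max flow.
Path Well→Ref (+1); total 1.
Path Well→a→Ref (+1); total 2.
Path Well→d→Ref (+1); total 3.
Path Well→e→Ref (+1); total 4.
No residual Well→Ref path; max flow = 4.
Certifying cut of size 4: {Well→Ref, Well→a, d→Ref, e→Ref}.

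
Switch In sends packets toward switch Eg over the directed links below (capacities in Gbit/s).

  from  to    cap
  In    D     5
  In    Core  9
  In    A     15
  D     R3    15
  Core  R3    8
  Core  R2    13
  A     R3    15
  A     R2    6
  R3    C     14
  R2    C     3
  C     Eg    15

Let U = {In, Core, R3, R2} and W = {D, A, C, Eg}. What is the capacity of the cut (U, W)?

Edges leaving {In, Core, R3, R2}: In→D (5), In→A (15), R3→C (14), R2→C (3).
Cut capacity = 5 + 15 + 14 + 3 = 37.

37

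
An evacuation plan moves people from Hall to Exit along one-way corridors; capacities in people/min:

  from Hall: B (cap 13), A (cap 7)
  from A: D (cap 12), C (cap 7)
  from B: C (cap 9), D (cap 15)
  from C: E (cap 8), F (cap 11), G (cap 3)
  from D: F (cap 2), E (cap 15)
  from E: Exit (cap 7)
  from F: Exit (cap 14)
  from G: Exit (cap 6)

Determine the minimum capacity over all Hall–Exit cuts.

Augment Hall→A→C→E→Exit: bottleneck 7, flow now 7.
Augment Hall→B→C→F→Exit: bottleneck 9, flow now 16.
Augment Hall→B→D→F→Exit: bottleneck 2, flow now 18.
Augment Hall→B→D→E→C→F→Exit: bottleneck 2, flow now 20. (uses reverse residual edge)
No augmenting path remains; maximum flow = 20.
By max-flow min-cut, the minimum cut capacity equals the max flow.
In the residual graph, reachable from Hall: {Hall}.
Min-cut edges: Hall→A (7), Hall→B (13); capacity 7 + 13 = 20.

20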